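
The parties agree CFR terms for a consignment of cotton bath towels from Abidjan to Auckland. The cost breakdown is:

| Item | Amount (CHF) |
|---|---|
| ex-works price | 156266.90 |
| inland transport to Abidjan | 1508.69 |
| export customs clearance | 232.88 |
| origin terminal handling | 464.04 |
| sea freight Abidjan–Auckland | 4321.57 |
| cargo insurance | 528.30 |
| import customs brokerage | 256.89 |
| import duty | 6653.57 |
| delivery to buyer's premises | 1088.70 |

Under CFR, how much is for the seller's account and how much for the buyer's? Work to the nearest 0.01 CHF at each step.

CFR: the seller pays costs through ocean freight to the destination port, but not insurance.
Seller's account: goods 156266.90 + inland to port 1508.69 + export clearance 232.88 + origin terminal 464.04 + freight 4321.57 = 162794.08
Buyer's account: insurance 528.30 + brokerage 256.89 + duty 6653.57 + delivery 1088.70 = 8527.46

Seller: CHF 162794.08; buyer: CHF 8527.46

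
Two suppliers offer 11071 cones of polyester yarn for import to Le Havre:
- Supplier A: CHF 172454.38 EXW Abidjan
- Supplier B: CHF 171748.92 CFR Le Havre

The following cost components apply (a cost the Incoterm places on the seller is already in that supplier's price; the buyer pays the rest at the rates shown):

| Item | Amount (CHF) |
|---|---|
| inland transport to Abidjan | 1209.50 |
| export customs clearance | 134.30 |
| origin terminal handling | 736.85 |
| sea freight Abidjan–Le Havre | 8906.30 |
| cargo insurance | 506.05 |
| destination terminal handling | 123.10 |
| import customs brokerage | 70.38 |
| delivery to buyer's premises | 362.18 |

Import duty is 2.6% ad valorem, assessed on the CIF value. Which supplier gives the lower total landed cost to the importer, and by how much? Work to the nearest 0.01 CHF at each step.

Supplier B is cheaper by CHF 11996.41

Supplier A (EXW):
CIF value = EXW price + inland to port + export clearance + origin terminal + freight + insurance = 172454.38 + 1209.50 + 134.30 + 736.85 + 8906.30 + 506.05 = 183947.38
Import duty = 183947.38 × 2.6% = 4782.63
Buyer bears (A): 1209.50 + 134.30 + 736.85 + 8906.30 + 506.05 + 123.10 + 70.38 + 362.18 = 12048.66
Landed cost (A) = invoice 172454.38 + 12048.66 + duty 4782.63 = 189285.67
Supplier B (CFR):
CIF value = CFR price + insurance = 171748.92 + 506.05 = 172254.97
Import duty = 172254.97 × 2.6% = 4478.63
Buyer bears (B): 506.05 + 123.10 + 70.38 + 362.18 = 1061.71
Landed cost (B) = invoice 171748.92 + 1061.71 + duty 4478.63 = 177289.26
Difference = |189285.67 − 177289.26| = 11996.41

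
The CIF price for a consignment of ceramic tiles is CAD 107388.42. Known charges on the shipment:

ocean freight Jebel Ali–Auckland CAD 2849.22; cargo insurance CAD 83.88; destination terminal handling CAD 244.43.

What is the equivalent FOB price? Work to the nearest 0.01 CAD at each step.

FOB price: CAD 104455.32

Not relevant to the conversion: destination terminal — on the buyer under both terms; not part of either seller's price.
From CIF to FOB, the seller no longer bears: freight, insurance.
FOB price = 107388.42 − 2849.22 − 83.88 = 104455.32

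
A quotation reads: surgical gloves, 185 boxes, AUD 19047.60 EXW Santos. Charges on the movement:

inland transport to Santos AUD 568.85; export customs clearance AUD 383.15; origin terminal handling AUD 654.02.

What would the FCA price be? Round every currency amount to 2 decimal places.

Not relevant to the conversion: origin terminal — on the buyer under both terms; not part of either seller's price.
From EXW to FCA, the seller additionally bears: inland to port, export clearance.
FCA price = 19047.60 + 568.85 + 383.15 = 19999.60

FCA price: AUD 19999.60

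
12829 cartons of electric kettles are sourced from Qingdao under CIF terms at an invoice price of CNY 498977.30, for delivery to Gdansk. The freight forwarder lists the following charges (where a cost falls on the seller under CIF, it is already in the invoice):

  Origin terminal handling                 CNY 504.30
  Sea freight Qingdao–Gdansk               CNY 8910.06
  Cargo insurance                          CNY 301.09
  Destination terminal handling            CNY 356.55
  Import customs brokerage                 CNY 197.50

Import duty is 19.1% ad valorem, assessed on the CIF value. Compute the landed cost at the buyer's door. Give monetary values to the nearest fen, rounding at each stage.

Total landed cost: CNY 594836.01

CIF: the seller pays costs through ocean freight and marine insurance to the destination port.
Already in the invoice (seller's account under CIF): origin terminal, freight, insurance — exclude.
The CIF price already equals the CIF value: 498977.30
Import duty = 498977.30 × 19.1% = 95304.66
Buyer bears: destination terminal 356.55 + brokerage 197.50 + duty 95304.66 = 95858.71
Landed cost = invoice 498977.30 + 95858.71 = 594836.01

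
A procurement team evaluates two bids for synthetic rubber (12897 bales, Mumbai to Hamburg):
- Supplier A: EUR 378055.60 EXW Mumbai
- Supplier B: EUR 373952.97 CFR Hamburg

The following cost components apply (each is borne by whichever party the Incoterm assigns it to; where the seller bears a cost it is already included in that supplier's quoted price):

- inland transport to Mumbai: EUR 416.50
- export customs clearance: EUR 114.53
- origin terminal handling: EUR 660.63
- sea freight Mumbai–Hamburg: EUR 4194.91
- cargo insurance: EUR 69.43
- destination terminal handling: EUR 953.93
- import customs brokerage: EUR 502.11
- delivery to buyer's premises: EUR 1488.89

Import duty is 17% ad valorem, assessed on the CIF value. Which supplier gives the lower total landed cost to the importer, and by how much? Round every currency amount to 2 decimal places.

Supplier B is cheaper by EUR 11102.36

Supplier A (EXW):
CIF value = EXW price + inland to port + export clearance + origin terminal + freight + insurance = 378055.60 + 416.50 + 114.53 + 660.63 + 4194.91 + 69.43 = 383511.60
Import duty = 383511.60 × 17% = 65196.97
Buyer bears (A): 416.50 + 114.53 + 660.63 + 4194.91 + 69.43 + 953.93 + 502.11 + 1488.89 = 8400.93
Landed cost (A) = invoice 378055.60 + 8400.93 + duty 65196.97 = 451653.50
Supplier B (CFR):
CIF value = CFR price + insurance = 373952.97 + 69.43 = 374022.40
Import duty = 374022.40 × 17% = 63583.81
Buyer bears (B): 69.43 + 953.93 + 502.11 + 1488.89 = 3014.36
Landed cost (B) = invoice 373952.97 + 3014.36 + duty 63583.81 = 440551.14
Difference = |451653.50 − 440551.14| = 11102.36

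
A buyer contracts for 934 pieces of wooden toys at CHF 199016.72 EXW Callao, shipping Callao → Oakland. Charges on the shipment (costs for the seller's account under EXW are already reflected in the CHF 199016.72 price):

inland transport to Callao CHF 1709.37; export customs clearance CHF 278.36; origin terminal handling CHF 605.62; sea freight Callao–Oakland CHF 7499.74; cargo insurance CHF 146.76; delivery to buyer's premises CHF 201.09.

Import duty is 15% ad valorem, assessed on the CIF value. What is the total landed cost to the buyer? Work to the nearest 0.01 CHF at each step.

EXW: the seller makes goods available at their premises; the buyer bears all onward costs.
CIF value = EXW price + inland to port + export clearance + origin terminal + freight + insurance = 199016.72 + 1709.37 + 278.36 + 605.62 + 7499.74 + 146.76 = 209256.57
Import duty = 209256.57 × 15% = 31388.49
Buyer bears: inland to port 1709.37 + export clearance 278.36 + origin terminal 605.62 + freight 7499.74 + insurance 146.76 + delivery 201.09 + duty 31388.49 = 41829.43
Landed cost = invoice 199016.72 + 41829.43 = 240846.15

Total landed cost: CHF 240846.15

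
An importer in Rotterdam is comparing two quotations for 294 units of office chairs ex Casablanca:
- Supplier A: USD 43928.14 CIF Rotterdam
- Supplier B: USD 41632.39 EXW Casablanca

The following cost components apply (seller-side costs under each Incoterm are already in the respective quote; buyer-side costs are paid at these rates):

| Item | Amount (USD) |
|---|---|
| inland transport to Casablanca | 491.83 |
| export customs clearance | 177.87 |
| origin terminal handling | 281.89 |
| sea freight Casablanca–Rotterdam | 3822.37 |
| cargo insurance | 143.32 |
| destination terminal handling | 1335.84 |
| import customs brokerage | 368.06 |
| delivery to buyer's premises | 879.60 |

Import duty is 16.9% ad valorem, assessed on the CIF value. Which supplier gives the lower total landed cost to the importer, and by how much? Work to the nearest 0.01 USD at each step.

Supplier A (CIF):
The CIF price already equals the CIF value: 43928.14
Import duty = 43928.14 × 16.9% = 7423.86
Buyer bears (A): 1335.84 + 368.06 + 879.60 = 2583.50
Landed cost (A) = invoice 43928.14 + 2583.50 + duty 7423.86 = 53935.50
Supplier B (EXW):
CIF value = EXW price + inland to port + export clearance + origin terminal + freight + insurance = 41632.39 + 491.83 + 177.87 + 281.89 + 3822.37 + 143.32 = 46549.67
Import duty = 46549.67 × 16.9% = 7866.89
Buyer bears (B): 491.83 + 177.87 + 281.89 + 3822.37 + 143.32 + 1335.84 + 368.06 + 879.60 = 7500.78
Landed cost (B) = invoice 41632.39 + 7500.78 + duty 7866.89 = 57000.06
Difference = |53935.50 − 57000.06| = 3064.56

Supplier A is cheaper by USD 3064.56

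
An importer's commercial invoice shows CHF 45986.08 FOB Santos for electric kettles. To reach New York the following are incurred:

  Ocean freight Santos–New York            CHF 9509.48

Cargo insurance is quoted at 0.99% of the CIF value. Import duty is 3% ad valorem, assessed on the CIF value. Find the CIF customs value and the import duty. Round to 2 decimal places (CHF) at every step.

CIF value: CHF 56050.46; import duty: CHF 1681.51

Let C be the CIF value. C = FOB price + freight + 0.99% × C
C − 0.99% × C = 45986.08 + 9509.48
0.9901 × C = 55495.56
C = 55495.56 / 0.9901 = 56050.46
Insurance premium = 0.99% × 56050.46 = 554.90
Import duty = 56050.46 × 3% = 1681.51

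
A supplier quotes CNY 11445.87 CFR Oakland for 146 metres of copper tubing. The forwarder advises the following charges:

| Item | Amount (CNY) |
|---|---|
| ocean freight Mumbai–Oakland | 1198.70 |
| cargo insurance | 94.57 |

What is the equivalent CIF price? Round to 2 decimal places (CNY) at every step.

CIF price: CNY 11540.44

Not relevant to the conversion: freight — on the seller under both CFR and CIF; already in the CFR price and stays in the CIF price.
From CFR to CIF, the seller additionally bears: insurance.
CIF price = 11445.87 + 94.57 = 11540.44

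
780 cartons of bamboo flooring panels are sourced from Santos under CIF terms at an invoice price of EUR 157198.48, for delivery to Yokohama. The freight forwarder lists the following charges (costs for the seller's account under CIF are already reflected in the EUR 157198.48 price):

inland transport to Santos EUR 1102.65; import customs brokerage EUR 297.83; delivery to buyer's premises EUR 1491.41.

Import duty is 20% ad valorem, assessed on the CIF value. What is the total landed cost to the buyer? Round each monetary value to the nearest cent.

Total landed cost: EUR 190427.42

CIF: the seller pays costs through ocean freight and marine insurance to the destination port.
Already in the invoice (seller's account under CIF): inland to port — exclude.
The CIF price already equals the CIF value: 157198.48
Import duty = 157198.48 × 20% = 31439.70
Buyer bears: brokerage 297.83 + delivery 1491.41 + duty 31439.70 = 33228.94
Landed cost = invoice 157198.48 + 33228.94 = 190427.42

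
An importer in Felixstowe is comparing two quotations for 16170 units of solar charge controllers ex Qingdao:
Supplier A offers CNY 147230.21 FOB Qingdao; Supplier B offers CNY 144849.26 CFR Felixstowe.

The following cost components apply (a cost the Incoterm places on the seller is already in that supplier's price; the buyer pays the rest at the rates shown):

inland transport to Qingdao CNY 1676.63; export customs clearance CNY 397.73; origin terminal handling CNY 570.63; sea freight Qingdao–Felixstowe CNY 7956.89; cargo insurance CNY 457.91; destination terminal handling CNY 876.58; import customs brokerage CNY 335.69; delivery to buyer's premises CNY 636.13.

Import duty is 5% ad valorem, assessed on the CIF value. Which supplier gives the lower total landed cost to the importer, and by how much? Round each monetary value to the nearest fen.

Supplier A (FOB):
CIF value = FOB price + freight + insurance = 147230.21 + 7956.89 + 457.91 = 155645.01
Import duty = 155645.01 × 5% = 7782.25
Buyer bears (A): 7956.89 + 457.91 + 876.58 + 335.69 + 636.13 = 10263.20
Landed cost (A) = invoice 147230.21 + 10263.20 + duty 7782.25 = 165275.66
Supplier B (CFR):
CIF value = CFR price + insurance = 144849.26 + 457.91 = 145307.17
Import duty = 145307.17 × 5% = 7265.36
Buyer bears (B): 457.91 + 876.58 + 335.69 + 636.13 = 2306.31
Landed cost (B) = invoice 144849.26 + 2306.31 + duty 7265.36 = 154420.93
Difference = |165275.66 − 154420.93| = 10854.73

Supplier B is cheaper by CNY 10854.73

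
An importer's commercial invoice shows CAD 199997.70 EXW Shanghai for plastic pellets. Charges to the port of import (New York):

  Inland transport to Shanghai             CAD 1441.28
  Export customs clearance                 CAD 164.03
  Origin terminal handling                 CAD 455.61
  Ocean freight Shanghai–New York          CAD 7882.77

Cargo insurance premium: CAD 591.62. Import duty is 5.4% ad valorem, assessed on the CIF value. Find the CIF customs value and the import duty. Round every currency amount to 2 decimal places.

CIF value: CAD 210533.01; import duty: CAD 11368.78

CIF = EXW price + pre-shipment costs + freight + insurance
CIF = 199997.70 + 1441.28 + 164.03 + 455.61 + 7882.77 + 591.62 = 210533.01
Import duty = 210533.01 × 5.4% = 11368.78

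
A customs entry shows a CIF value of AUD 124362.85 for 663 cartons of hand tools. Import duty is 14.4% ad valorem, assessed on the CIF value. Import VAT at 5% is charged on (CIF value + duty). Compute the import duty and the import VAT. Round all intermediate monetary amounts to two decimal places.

Import duty: AUD 17908.25; import VAT: AUD 7113.56

Import duty = 124362.85 × 14.4% = 17908.25
VAT base = CIF + duty = 124362.85 + 17908.25 = 142271.10
Import VAT = 142271.10 × 5% = 7113.56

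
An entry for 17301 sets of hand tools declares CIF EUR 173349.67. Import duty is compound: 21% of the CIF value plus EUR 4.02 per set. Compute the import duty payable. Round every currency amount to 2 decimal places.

Import duty: EUR 105953.45

Ad valorem component: 173349.67 × 21% = 36403.43
Specific component: 17301 × 4.02 = 69550.02
Import duty = 36403.43 + 69550.02 = 105953.45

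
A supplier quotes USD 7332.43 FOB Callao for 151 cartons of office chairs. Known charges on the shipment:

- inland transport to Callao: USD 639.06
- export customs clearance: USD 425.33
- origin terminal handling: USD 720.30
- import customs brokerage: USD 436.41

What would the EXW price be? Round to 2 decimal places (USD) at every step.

EXW price: USD 5547.74

Not relevant to the conversion: brokerage — on the buyer under both terms; not part of either seller's price.
From FOB to EXW, the seller no longer bears: inland to port, export clearance, origin terminal.
EXW price = 7332.43 − 639.06 − 425.33 − 720.30 = 5547.74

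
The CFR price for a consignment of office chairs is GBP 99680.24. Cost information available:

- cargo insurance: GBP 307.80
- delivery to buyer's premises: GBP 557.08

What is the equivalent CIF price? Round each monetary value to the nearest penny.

CIF price: GBP 99988.04

Not relevant to the conversion: delivery — on the buyer under both terms; not part of either seller's price.
From CFR to CIF, the seller additionally bears: insurance.
CIF price = 99680.24 + 307.80 = 99988.04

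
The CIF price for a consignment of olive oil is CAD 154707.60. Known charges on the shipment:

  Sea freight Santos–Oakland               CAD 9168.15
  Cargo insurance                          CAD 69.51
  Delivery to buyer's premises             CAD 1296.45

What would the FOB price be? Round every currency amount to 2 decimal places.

FOB price: CAD 145469.94

Not relevant to the conversion: delivery — on the buyer under both terms; not part of either seller's price.
From CIF to FOB, the seller no longer bears: freight, insurance.
FOB price = 154707.60 − 9168.15 − 69.51 = 145469.94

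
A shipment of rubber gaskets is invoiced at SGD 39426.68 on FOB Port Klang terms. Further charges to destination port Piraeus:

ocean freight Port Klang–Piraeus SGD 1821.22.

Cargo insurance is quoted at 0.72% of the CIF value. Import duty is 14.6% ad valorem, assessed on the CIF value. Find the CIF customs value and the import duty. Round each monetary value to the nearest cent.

Let C be the CIF value. C = FOB price + freight + 0.72% × C
C − 0.72% × C = 39426.68 + 1821.22
0.9928 × C = 41247.90
C = 41247.90 / 0.9928 = 41547.04
Insurance premium = 0.72% × 41547.04 = 299.14
Import duty = 41547.04 × 14.6% = 6065.87

CIF value: SGD 41547.04; import duty: SGD 6065.87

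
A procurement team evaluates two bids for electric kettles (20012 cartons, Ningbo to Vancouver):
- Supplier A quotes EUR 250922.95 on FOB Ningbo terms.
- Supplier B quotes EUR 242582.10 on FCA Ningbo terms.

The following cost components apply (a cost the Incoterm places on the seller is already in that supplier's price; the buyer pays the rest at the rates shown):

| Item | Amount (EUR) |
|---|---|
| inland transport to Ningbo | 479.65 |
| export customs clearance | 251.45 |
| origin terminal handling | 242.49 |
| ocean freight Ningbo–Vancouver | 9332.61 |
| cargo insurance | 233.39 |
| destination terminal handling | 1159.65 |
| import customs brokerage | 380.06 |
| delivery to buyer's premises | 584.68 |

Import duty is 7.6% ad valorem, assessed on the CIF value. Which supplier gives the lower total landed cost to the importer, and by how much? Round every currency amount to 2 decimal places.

Supplier B is cheaper by EUR 8713.84

Supplier A (FOB):
CIF value = FOB price + freight + insurance = 250922.95 + 9332.61 + 233.39 = 260488.95
Import duty = 260488.95 × 7.6% = 19797.16
Buyer bears (A): 9332.61 + 233.39 + 1159.65 + 380.06 + 584.68 = 11690.39
Landed cost (A) = invoice 250922.95 + 11690.39 + duty 19797.16 = 282410.50
Supplier B (FCA):
CIF value = FCA price + origin terminal + freight + insurance = 242582.10 + 242.49 + 9332.61 + 233.39 = 252390.59
Import duty = 252390.59 × 7.6% = 19181.68
Buyer bears (B): 242.49 + 9332.61 + 233.39 + 1159.65 + 380.06 + 584.68 = 11932.88
Landed cost (B) = invoice 242582.10 + 11932.88 + duty 19181.68 = 273696.66
Difference = |282410.50 − 273696.66| = 8713.84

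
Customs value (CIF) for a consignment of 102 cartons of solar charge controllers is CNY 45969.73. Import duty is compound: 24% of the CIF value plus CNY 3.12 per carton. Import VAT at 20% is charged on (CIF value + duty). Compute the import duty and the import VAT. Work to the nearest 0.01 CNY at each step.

Import duty: CNY 11350.98; import VAT: CNY 11464.14

Ad valorem component: 45969.73 × 24% = 11032.74
Specific component: 102 × 3.12 = 318.24
Import duty = 11032.74 + 318.24 = 11350.98
VAT base = CIF + duty = 45969.73 + 11350.98 = 57320.71
Import VAT = 57320.71 × 20% = 11464.14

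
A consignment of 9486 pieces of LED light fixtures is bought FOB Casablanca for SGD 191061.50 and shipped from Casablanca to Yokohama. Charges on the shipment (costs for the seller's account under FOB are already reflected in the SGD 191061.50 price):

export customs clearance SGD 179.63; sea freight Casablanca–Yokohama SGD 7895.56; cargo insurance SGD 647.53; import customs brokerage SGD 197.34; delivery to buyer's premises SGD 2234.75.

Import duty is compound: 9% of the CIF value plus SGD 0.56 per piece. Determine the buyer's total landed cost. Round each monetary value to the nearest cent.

Total landed cost: SGD 225313.25

FOB: the seller bears costs until goods are on board at the origin port; the buyer bears freight, insurance and all costs thereafter.
Already in the invoice (seller's account under FOB): export clearance — exclude.
CIF value = FOB price + freight + insurance = 191061.50 + 7895.56 + 647.53 = 199604.59
Ad valorem component: 199604.59 × 9% = 17964.41
Specific component: 9486 × 0.56 = 5312.16
Import duty = 17964.41 + 5312.16 = 23276.57
Buyer bears: freight 7895.56 + insurance 647.53 + brokerage 197.34 + delivery 2234.75 + duty 23276.57 = 34251.75
Landed cost = invoice 191061.50 + 34251.75 = 225313.25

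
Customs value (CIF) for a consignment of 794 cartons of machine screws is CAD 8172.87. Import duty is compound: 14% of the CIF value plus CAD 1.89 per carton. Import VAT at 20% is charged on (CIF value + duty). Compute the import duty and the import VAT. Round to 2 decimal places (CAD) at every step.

Import duty: CAD 2644.86; import VAT: CAD 2163.55

Ad valorem component: 8172.87 × 14% = 1144.20
Specific component: 794 × 1.89 = 1500.66
Import duty = 1144.20 + 1500.66 = 2644.86
VAT base = CIF + duty = 8172.87 + 2644.86 = 10817.73
Import VAT = 10817.73 × 20% = 2163.55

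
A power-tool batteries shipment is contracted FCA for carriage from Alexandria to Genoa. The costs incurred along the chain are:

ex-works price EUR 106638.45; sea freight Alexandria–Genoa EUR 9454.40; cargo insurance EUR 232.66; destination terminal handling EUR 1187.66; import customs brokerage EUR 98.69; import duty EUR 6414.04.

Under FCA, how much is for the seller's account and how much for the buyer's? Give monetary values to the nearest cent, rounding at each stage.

FCA: the seller delivers export-cleared goods to the carrier; the buyer bears costs from that point.
Seller's account: goods 106638.45 = 106638.45
Buyer's account: freight 9454.40 + insurance 232.66 + destination terminal 1187.66 + brokerage 98.69 + duty 6414.04 = 17387.45

Seller: EUR 106638.45; buyer: EUR 17387.45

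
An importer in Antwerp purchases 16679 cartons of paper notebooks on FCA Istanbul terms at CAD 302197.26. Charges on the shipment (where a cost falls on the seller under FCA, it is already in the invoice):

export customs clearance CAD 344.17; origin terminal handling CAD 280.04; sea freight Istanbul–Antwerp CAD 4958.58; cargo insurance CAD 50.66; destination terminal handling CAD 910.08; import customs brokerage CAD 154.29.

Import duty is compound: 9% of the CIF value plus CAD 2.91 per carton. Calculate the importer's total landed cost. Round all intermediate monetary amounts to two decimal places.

FCA: the seller delivers export-cleared goods to the carrier; the buyer bears costs from that point.
Already in the invoice (seller's account under FCA): export clearance — exclude.
CIF value = FCA price + origin terminal + freight + insurance = 302197.26 + 280.04 + 4958.58 + 50.66 = 307486.54
Ad valorem component: 307486.54 × 9% = 27673.79
Specific component: 16679 × 2.91 = 48535.89
Import duty = 27673.79 + 48535.89 = 76209.68
Buyer bears: origin terminal 280.04 + freight 4958.58 + insurance 50.66 + destination terminal 910.08 + brokerage 154.29 + duty 76209.68 = 82563.33
Landed cost = invoice 302197.26 + 82563.33 = 384760.59

Total landed cost: CAD 384760.59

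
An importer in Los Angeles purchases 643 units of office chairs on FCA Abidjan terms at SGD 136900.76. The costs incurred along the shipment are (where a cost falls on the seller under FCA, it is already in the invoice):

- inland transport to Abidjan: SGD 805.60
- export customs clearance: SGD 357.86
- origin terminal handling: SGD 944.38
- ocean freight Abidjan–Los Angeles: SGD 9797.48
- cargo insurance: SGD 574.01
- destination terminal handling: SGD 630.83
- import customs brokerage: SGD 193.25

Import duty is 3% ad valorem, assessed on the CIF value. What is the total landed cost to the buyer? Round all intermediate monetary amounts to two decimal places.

Total landed cost: SGD 153487.21

FCA: the seller delivers export-cleared goods to the carrier; the buyer bears costs from that point.
Already in the invoice (seller's account under FCA): inland to port, export clearance — exclude.
CIF value = FCA price + origin terminal + freight + insurance = 136900.76 + 944.38 + 9797.48 + 574.01 = 148216.63
Import duty = 148216.63 × 3% = 4446.50
Buyer bears: origin terminal 944.38 + freight 9797.48 + insurance 574.01 + destination terminal 630.83 + brokerage 193.25 + duty 4446.50 = 16586.45
Landed cost = invoice 136900.76 + 16586.45 = 153487.21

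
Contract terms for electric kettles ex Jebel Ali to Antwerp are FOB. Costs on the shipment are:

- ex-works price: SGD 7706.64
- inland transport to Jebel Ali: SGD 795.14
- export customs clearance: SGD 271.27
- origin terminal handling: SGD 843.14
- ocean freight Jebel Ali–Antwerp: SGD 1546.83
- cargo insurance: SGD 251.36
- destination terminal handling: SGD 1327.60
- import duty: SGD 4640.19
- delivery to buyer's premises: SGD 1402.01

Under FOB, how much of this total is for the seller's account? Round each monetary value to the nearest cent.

FOB: the seller bears costs until goods are on board at the origin port; the buyer bears freight, insurance and all costs thereafter.
Seller's account: goods 7706.64 + inland to port 795.14 + export clearance 271.27 + origin terminal 843.14 = 9616.19
Buyer's account: freight 1546.83 + insurance 251.36 + destination terminal 1327.60 + duty 4640.19 + delivery 1402.01 = 9167.99

Seller's account: SGD 9616.19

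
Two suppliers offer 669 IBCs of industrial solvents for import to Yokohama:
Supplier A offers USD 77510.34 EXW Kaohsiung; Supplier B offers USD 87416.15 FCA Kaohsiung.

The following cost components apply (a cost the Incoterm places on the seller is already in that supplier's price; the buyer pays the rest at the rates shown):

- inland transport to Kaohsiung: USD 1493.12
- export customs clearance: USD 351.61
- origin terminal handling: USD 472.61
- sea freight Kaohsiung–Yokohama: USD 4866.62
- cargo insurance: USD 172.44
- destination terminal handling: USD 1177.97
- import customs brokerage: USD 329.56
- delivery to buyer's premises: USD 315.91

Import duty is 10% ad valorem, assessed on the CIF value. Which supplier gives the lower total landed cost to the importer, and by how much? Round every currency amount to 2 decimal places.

Supplier A (EXW):
CIF value = EXW price + inland to port + export clearance + origin terminal + freight + insurance = 77510.34 + 1493.12 + 351.61 + 472.61 + 4866.62 + 172.44 = 84866.74
Import duty = 84866.74 × 10% = 8486.67
Buyer bears (A): 1493.12 + 351.61 + 472.61 + 4866.62 + 172.44 + 1177.97 + 329.56 + 315.91 = 9179.84
Landed cost (A) = invoice 77510.34 + 9179.84 + duty 8486.67 = 95176.85
Supplier B (FCA):
CIF value = FCA price + origin terminal + freight + insurance = 87416.15 + 472.61 + 4866.62 + 172.44 = 92927.82
Import duty = 92927.82 × 10% = 9292.78
Buyer bears (B): 472.61 + 4866.62 + 172.44 + 1177.97 + 329.56 + 315.91 = 7335.11
Landed cost (B) = invoice 87416.15 + 7335.11 + duty 9292.78 = 104044.04
Difference = |95176.85 − 104044.04| = 8867.19

Supplier A is cheaper by USD 8867.19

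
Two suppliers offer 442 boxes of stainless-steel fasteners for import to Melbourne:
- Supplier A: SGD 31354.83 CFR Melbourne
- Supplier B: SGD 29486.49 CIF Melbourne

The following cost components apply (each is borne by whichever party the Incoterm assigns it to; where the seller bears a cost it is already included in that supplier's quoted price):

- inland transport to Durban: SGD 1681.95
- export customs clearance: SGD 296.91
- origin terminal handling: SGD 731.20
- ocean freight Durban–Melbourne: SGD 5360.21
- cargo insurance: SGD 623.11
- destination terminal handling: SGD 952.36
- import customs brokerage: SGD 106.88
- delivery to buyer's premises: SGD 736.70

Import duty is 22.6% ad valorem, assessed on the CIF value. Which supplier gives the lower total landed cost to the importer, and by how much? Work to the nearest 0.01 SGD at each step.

Supplier A (CFR):
CIF value = CFR price + insurance = 31354.83 + 623.11 = 31977.94
Import duty = 31977.94 × 22.6% = 7227.01
Buyer bears (A): 623.11 + 952.36 + 106.88 + 736.70 = 2419.05
Landed cost (A) = invoice 31354.83 + 2419.05 + duty 7227.01 = 41000.89
Supplier B (CIF):
The CIF price already equals the CIF value: 29486.49
Import duty = 29486.49 × 22.6% = 6663.95
Buyer bears (B): 952.36 + 106.88 + 736.70 = 1795.94
Landed cost (B) = invoice 29486.49 + 1795.94 + duty 6663.95 = 37946.38
Difference = |41000.89 − 37946.38| = 3054.51

Supplier B is cheaper by SGD 3054.51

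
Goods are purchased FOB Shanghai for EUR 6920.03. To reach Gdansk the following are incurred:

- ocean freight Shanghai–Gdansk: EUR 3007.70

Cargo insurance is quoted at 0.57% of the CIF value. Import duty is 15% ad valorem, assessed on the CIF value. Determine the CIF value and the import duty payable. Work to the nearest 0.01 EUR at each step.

CIF value: EUR 9984.64; import duty: EUR 1497.70

Let C be the CIF value. C = FOB price + freight + 0.57% × C
C − 0.57% × C = 6920.03 + 3007.70
0.9943 × C = 9927.73
C = 9927.73 / 0.9943 = 9984.64
Insurance premium = 0.57% × 9984.64 = 56.91
Import duty = 9984.64 × 15% = 1497.70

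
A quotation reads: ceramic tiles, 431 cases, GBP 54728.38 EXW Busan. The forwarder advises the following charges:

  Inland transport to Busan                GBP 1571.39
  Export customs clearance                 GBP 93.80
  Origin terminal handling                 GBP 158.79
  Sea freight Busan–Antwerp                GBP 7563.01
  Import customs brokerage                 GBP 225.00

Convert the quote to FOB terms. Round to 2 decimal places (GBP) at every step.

FOB price: GBP 56552.36

Not relevant to the conversion: freight, brokerage — on the buyer under both terms; not part of either seller's price.
From EXW to FOB, the seller additionally bears: inland to port, export clearance, origin terminal.
FOB price = 54728.38 + 1571.39 + 93.80 + 158.79 = 56552.36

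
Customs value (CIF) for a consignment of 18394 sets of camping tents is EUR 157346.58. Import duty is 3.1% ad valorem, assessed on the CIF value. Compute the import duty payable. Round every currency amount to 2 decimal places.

Import duty = 157346.58 × 3.1% = 4877.74

Import duty: EUR 4877.74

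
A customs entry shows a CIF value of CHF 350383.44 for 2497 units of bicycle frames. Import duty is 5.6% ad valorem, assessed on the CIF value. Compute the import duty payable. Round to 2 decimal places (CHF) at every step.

Import duty: CHF 19621.47

Import duty = 350383.44 × 5.6% = 19621.47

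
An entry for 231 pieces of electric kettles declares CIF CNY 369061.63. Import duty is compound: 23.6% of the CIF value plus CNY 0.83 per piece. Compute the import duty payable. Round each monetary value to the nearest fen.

Ad valorem component: 369061.63 × 23.6% = 87098.54
Specific component: 231 × 0.83 = 191.73
Import duty = 87098.54 + 191.73 = 87290.27

Import duty: CNY 87290.27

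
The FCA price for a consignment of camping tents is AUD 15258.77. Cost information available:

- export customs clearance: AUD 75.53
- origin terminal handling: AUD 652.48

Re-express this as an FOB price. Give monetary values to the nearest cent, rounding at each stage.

FOB price: AUD 15911.25

Not relevant to the conversion: export clearance — on the seller under both FCA and FOB; already in the FCA price and stays in the FOB price.
From FCA to FOB, the seller additionally bears: origin terminal.
FOB price = 15258.77 + 652.48 = 15911.25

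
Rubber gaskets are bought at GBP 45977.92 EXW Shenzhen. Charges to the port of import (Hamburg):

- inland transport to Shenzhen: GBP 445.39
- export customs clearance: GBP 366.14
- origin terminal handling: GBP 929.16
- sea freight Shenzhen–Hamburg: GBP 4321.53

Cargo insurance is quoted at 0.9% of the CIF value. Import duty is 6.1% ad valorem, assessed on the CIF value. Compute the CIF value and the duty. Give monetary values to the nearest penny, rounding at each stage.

CIF value: GBP 52512.75; import duty: GBP 3203.28

Let C be the CIF value. C = EXW price + pre-shipment costs + freight + 0.9% × C
C − 0.9% × C = 45977.92 + 445.39 + 366.14 + 929.16 + 4321.53
0.991 × C = 52040.14
C = 52040.14 / 0.991 = 52512.75
Insurance premium = 0.9% × 52512.75 = 472.61
Import duty = 52512.75 × 6.1% = 3203.28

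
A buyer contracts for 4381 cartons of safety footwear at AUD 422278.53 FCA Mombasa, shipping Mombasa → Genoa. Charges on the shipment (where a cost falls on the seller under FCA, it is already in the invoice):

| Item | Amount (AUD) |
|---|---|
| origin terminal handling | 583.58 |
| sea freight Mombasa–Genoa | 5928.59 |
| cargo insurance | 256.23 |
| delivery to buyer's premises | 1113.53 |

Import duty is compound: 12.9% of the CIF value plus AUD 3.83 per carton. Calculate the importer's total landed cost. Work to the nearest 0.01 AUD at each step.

FCA: the seller delivers export-cleared goods to the carrier; the buyer bears costs from that point.
CIF value = FCA price + origin terminal + freight + insurance = 422278.53 + 583.58 + 5928.59 + 256.23 = 429046.93
Ad valorem component: 429046.93 × 12.9% = 55347.05
Specific component: 4381 × 3.83 = 16779.23
Import duty = 55347.05 + 16779.23 = 72126.28
Buyer bears: origin terminal 583.58 + freight 5928.59 + insurance 256.23 + delivery 1113.53 + duty 72126.28 = 80008.21
Landed cost = invoice 422278.53 + 80008.21 = 502286.74

Total landed cost: AUD 502286.74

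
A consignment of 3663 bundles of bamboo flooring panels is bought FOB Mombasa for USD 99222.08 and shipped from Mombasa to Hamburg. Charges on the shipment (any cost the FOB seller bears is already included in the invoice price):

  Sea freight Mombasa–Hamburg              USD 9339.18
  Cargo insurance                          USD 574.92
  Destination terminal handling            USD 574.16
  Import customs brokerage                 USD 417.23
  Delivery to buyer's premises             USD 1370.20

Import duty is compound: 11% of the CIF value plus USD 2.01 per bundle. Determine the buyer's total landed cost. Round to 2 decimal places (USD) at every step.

Total landed cost: USD 130865.38

FOB: the seller bears costs until goods are on board at the origin port; the buyer bears freight, insurance and all costs thereafter.
CIF value = FOB price + freight + insurance = 99222.08 + 9339.18 + 574.92 = 109136.18
Ad valorem component: 109136.18 × 11% = 12004.98
Specific component: 3663 × 2.01 = 7362.63
Import duty = 12004.98 + 7362.63 = 19367.61
Buyer bears: freight 9339.18 + insurance 574.92 + destination terminal 574.16 + brokerage 417.23 + delivery 1370.20 + duty 19367.61 = 31643.30
Landed cost = invoice 99222.08 + 31643.30 = 130865.38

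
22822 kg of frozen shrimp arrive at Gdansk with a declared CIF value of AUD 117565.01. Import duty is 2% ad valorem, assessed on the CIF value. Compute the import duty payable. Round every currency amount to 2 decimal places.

Import duty = 117565.01 × 2% = 2351.30

Import duty: AUD 2351.30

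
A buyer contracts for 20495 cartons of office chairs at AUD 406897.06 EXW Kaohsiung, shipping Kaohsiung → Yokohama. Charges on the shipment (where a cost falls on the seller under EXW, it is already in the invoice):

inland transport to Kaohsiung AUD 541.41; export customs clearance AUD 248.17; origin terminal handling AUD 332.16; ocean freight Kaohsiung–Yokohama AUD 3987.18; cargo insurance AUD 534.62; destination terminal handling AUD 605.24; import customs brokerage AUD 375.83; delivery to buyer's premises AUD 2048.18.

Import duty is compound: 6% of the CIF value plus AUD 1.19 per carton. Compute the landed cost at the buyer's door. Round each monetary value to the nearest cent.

Total landed cost: AUD 464711.34

EXW: the seller makes goods available at their premises; the buyer bears all onward costs.
CIF value = EXW price + inland to port + export clearance + origin terminal + freight + insurance = 406897.06 + 541.41 + 248.17 + 332.16 + 3987.18 + 534.62 = 412540.60
Ad valorem component: 412540.60 × 6% = 24752.44
Specific component: 20495 × 1.19 = 24389.05
Import duty = 24752.44 + 24389.05 = 49141.49
Buyer bears: inland to port 541.41 + export clearance 248.17 + origin terminal 332.16 + freight 3987.18 + insurance 534.62 + destination terminal 605.24 + brokerage 375.83 + delivery 2048.18 + duty 49141.49 = 57814.28
Landed cost = invoice 406897.06 + 57814.28 = 464711.34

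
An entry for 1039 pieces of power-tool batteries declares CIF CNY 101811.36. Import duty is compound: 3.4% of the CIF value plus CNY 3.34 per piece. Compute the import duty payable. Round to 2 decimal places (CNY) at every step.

Ad valorem component: 101811.36 × 3.4% = 3461.59
Specific component: 1039 × 3.34 = 3470.26
Import duty = 3461.59 + 3470.26 = 6931.85

Import duty: CNY 6931.85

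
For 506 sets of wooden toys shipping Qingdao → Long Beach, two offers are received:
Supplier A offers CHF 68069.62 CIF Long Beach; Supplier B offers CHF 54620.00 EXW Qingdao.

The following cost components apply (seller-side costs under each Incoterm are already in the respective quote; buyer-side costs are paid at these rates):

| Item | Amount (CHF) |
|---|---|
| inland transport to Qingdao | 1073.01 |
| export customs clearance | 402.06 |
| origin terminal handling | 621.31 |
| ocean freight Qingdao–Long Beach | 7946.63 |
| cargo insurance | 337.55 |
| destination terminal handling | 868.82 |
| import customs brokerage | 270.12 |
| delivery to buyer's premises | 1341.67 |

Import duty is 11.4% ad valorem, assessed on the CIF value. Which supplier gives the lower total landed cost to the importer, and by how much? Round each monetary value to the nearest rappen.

Supplier A (CIF):
The CIF price already equals the CIF value: 68069.62
Import duty = 68069.62 × 11.4% = 7759.94
Buyer bears (A): 868.82 + 270.12 + 1341.67 = 2480.61
Landed cost (A) = invoice 68069.62 + 2480.61 + duty 7759.94 = 78310.17
Supplier B (EXW):
CIF value = EXW price + inland to port + export clearance + origin terminal + freight + insurance = 54620.00 + 1073.01 + 402.06 + 621.31 + 7946.63 + 337.55 = 65000.56
Import duty = 65000.56 × 11.4% = 7410.06
Buyer bears (B): 1073.01 + 402.06 + 621.31 + 7946.63 + 337.55 + 868.82 + 270.12 + 1341.67 = 12861.17
Landed cost (B) = invoice 54620.00 + 12861.17 + duty 7410.06 = 74891.23
Difference = |78310.17 − 74891.23| = 3418.94

Supplier B is cheaper by CHF 3418.94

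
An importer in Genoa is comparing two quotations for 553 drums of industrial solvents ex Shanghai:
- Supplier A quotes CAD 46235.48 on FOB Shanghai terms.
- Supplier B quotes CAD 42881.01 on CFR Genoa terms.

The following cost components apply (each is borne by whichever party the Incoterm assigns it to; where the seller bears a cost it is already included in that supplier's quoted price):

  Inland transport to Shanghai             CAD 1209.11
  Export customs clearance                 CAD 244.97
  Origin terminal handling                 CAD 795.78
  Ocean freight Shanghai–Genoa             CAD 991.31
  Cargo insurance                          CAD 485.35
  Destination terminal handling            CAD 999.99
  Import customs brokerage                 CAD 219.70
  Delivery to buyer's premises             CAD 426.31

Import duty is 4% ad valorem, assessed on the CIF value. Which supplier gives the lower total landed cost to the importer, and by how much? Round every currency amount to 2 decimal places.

Supplier B is cheaper by CAD 4519.62

Supplier A (FOB):
CIF value = FOB price + freight + insurance = 46235.48 + 991.31 + 485.35 = 47712.14
Import duty = 47712.14 × 4% = 1908.49
Buyer bears (A): 991.31 + 485.35 + 999.99 + 219.70 + 426.31 = 3122.66
Landed cost (A) = invoice 46235.48 + 3122.66 + duty 1908.49 = 51266.63
Supplier B (CFR):
CIF value = CFR price + insurance = 42881.01 + 485.35 = 43366.36
Import duty = 43366.36 × 4% = 1734.65
Buyer bears (B): 485.35 + 999.99 + 219.70 + 426.31 = 2131.35
Landed cost (B) = invoice 42881.01 + 2131.35 + duty 1734.65 = 46747.01
Difference = |51266.63 − 46747.01| = 4519.62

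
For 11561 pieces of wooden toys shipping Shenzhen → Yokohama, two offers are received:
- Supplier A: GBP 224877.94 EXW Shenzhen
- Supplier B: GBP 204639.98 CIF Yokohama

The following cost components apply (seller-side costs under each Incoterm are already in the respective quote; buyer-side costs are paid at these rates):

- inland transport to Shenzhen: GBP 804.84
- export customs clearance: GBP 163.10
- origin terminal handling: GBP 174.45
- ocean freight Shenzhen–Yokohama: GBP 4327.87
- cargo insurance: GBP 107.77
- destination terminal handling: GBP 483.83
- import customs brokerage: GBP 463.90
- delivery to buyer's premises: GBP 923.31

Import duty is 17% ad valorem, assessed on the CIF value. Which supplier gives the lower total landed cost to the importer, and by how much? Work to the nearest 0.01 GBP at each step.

Supplier A (EXW):
CIF value = EXW price + inland to port + export clearance + origin terminal + freight + insurance = 224877.94 + 804.84 + 163.10 + 174.45 + 4327.87 + 107.77 = 230455.97
Import duty = 230455.97 × 17% = 39177.51
Buyer bears (A): 804.84 + 163.10 + 174.45 + 4327.87 + 107.77 + 483.83 + 463.90 + 923.31 = 7449.07
Landed cost (A) = invoice 224877.94 + 7449.07 + duty 39177.51 = 271504.52
Supplier B (CIF):
The CIF price already equals the CIF value: 204639.98
Import duty = 204639.98 × 17% = 34788.80
Buyer bears (B): 483.83 + 463.90 + 923.31 = 1871.04
Landed cost (B) = invoice 204639.98 + 1871.04 + duty 34788.80 = 241299.82
Difference = |271504.52 − 241299.82| = 30204.70

Supplier B is cheaper by GBP 30204.70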